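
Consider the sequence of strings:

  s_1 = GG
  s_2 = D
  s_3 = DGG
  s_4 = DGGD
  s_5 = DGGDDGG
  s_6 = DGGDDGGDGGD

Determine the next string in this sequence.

Each term (from the third on) is the previous term followed by the one before it: term 3 = D·GG = DGG.
So term 7 is DGGDDGGDGGD·DGGDDGG.

DGGDDGGDGGDDGGDDGG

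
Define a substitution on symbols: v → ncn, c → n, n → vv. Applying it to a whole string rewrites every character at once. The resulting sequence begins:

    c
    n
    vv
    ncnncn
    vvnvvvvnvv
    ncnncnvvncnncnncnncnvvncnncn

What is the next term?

vvnvvvvnvvncnncnvvnvvvvnvvvvnvvvvnvvncnncnvvnvvvvnvv

φ(ncnncnvvncnncnncnncnvvncnncn) expands symbol-by-symbol to vv n vv vv n vv ncn ncn vv n vv vv n vv vv n vv vv n vv ncn ncn vv n vv vv n vv; joining the 28 pieces gives the next term.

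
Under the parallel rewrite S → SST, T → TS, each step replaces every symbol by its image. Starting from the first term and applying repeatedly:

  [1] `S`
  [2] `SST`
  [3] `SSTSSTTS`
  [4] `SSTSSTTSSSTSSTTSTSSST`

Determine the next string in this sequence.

SSTSSTTSSSTSSTTSTSSSTSSTSSTTSSSTSSTTSTSSSTTSSSTSSTSSTTS

φ(SSTSSTTSSSTSSTTSTSSST) expands symbol-by-symbol to SST SST TS SST SST TS TS SST SST SST TS SST SST TS TS SST TS SST SST SST TS; joining the 21 pieces gives the next term.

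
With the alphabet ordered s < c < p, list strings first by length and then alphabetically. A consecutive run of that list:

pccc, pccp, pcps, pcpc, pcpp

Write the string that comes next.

Find the rightmost character of pcpp below p, bump it to the next letter, and reset everything to its right to s.

ppss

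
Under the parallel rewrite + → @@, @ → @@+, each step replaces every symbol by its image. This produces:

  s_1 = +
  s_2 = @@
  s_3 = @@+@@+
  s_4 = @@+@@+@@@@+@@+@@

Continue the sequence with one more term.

Applying the rule to each of the 16 symbols of @@+@@+@@@@+@@+@@ gives the pieces @@+ @@+ @@ @@+ @@+ @@ @@+ @@+ @@+ @@+ @@ @@+ @@+ @@ @@+ @@+, which concatenate to the answer.

@@+@@+@@@@+@@+@@@@+@@+@@+@@+@@@@+@@+@@@@+@@+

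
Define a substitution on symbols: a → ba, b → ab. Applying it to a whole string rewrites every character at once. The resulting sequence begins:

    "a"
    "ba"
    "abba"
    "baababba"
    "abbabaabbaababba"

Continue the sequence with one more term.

Rewriting the 16 symbols of abbabaabbaababba one by one yields ba ab ab ba ab ba ba ab ab ba ba ab ba ab ab ba; concatenated:

baababbaabbabaababbabaabbaababba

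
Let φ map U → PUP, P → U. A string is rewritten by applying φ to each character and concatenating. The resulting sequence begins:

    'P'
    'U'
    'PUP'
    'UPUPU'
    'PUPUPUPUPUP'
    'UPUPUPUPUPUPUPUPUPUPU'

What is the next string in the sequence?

Rewriting the 21 symbols of UPUPUPUPUPUPUPUPUPUPU one by one yields PUP U PUP U PUP U PUP U PUP U PUP U PUP U PUP U PUP U PUP U PUP; concatenated:

PUPUPUPUPUPUPUPUPUPUPUPUPUPUPUPUPUPUPUPUPUP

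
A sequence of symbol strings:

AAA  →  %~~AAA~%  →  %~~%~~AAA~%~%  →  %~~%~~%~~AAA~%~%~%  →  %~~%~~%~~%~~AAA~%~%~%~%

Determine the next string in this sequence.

s(k+1) = %~~·s(k)·~%, so each term gains %~~ as a prefix and ~% as a suffix.
So the next term is %~~·%~~%~~%~~%~~AAA~%~%~%~%·~%.

%~~%~~%~~%~~%~~AAA~%~%~%~%~%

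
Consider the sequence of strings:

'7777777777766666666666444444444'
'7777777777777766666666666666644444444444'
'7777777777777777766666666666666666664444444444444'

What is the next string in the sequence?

7777777777777777777766666666666666666666666444444444444444

Each string has the form 7^{3n+2} 6^{4n-1} 4^{2n+3}, where the shown terms are n = 3, 4, 5.
Setting n = 6 gives 20, 23, 15 characters in each block.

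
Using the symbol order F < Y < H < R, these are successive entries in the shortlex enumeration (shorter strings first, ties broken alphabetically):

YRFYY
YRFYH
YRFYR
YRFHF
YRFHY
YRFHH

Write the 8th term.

YRFRF

Advancing 2 positions from YRFHH through YRFHH → YRFHR reaches term 8.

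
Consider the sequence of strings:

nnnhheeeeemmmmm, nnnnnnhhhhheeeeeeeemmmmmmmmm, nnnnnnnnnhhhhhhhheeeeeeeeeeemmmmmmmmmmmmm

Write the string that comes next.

The n-th term is 3n n's then 3n-1 h's then 3n+2 e's then 4n+1 m's (n = 1, 2, …).
Setting n = 4 gives 12, 11, 14, 17 characters in each block.

nnnnnnnnnnnnhhhhhhhhhhheeeeeeeeeeeeeemmmmmmmmmmmmmmmmm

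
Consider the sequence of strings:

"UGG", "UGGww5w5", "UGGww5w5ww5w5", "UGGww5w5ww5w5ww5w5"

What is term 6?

Every step adds ww5w5 to the end: s(k+1) = s(k)·ww5w5.
From UGGww5w5ww5w5ww5w5, 2 further steps: UGGww5w5ww5w5ww5w5 → UGGww5w5ww5w5ww5w5ww5w5 → (answer).

UGGww5w5ww5w5ww5w5ww5w5ww5w5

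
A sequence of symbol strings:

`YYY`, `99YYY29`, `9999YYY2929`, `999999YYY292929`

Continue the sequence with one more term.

Each term wraps the previous one in 99 on the left and 29 on the right.
So the next term is 99·999999YYY292929·29.

99999999YYY29292929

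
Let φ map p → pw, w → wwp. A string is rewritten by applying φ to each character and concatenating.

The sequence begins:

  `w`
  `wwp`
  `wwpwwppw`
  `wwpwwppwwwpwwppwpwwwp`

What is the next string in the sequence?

wwpwwppwwwpwwppwpwwwpwwpwwppwwwpwwppwpwwwppwwwpwwpwwppw

Applying the rule to each of the 21 symbols of wwpwwppwwwpwwppwpwwwp gives the pieces wwp wwp pw wwp wwp pw pw wwp wwp wwp pw wwp wwp pw pw wwp pw wwp wwp wwp pw, which concatenate to the answer.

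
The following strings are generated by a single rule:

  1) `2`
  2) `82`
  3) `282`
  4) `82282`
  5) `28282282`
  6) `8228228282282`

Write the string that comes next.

282822828228228282282

Each term (from the third on) is the two preceding terms concatenated in order: term 3 = 2·82 = 282.
So term 7 is 28282282·8228228282282.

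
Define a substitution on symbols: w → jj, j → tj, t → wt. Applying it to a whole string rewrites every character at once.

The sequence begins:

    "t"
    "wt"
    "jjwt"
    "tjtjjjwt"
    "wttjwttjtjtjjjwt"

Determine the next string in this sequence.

jjwtwttjjjwtwttjwttjwttjtjtjjjwt

φ(wttjwttjtjtjjjwt) expands symbol-by-symbol to jj wt wt tj jj wt wt tj wt tj wt tj tj tj jj wt; joining the 16 pieces gives the next term.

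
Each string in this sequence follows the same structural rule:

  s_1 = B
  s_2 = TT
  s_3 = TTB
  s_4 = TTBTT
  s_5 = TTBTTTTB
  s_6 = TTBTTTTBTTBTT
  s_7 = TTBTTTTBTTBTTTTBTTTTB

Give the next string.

Each term (from the third on) is the previous term followed by the one before it: term 3 = TT·B = TTB.
Continuing: TTBTTTTBTTBTTTTBTTTTB · TTBTTTTBTTBTT gives term 8.

TTBTTTTBTTBTTTTBTTTTBTTBTTTTBTTBTT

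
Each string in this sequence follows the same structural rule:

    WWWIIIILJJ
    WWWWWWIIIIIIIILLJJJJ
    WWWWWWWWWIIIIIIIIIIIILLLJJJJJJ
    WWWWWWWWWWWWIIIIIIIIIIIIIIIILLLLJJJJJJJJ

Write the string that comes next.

WWWWWWWWWWWWWWWIIIIIIIIIIIIIIIIIIIILLLLLJJJJJJJJJJ

The n-th term is 3n W's then 4n I's then n L's then 2n J's (n = 1, 2, …).
For the next term, n = 5, so the run lengths are 15, 20, 5, 10.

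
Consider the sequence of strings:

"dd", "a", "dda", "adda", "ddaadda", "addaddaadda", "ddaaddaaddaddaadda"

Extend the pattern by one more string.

addaddaaddaddaaddaaddaddaadda

This is a Fibonacci-style word recurrence s(k) = s(k−2)·s(k−1): e.g. dd·a = dda.
Continuing: addaddaadda · ddaaddaaddaddaadda gives term 8.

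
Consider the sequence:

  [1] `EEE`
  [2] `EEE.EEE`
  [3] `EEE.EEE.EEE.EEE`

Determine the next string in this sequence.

Every step duplicates the string with '.' between the halves.
One more doubling of EEE.EEE.EEE.EEE gives the answer.

EEE.EEE.EEE.EEE.EEE.EEE.EEE.EEE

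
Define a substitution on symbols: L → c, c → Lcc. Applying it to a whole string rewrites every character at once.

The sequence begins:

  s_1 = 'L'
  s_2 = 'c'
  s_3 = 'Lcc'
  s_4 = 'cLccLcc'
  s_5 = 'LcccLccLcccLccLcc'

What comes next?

cLccLccLcccLccLcccLccLccLcccLccLcccLccLcc

Applying the rule to each of the 17 symbols of LcccLccLcccLccLcc gives the pieces c Lcc Lcc Lcc c Lcc Lcc c Lcc Lcc Lcc c Lcc Lcc c Lcc Lcc, which concatenate to the answer.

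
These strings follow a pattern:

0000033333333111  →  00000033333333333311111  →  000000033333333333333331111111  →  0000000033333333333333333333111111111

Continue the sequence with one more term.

Term n consists of n+3 0's, followed by 4n 3's, followed by 2n-1 1's, where the shown terms are n = 2, 3, 4, 5.
Setting n = 6 gives 9, 24, 11 characters in each block.

00000000033333333333333333333333311111111111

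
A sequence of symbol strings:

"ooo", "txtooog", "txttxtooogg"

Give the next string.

s(k+1) = txt·s(k)·g, so each term gains txt as a prefix and g as a suffix.
Applying this once more to txttxtooogg:

txttxttxtoooggg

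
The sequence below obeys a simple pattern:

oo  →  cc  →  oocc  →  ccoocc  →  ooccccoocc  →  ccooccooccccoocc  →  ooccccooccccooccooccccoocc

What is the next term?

This is a Fibonacci-style word recurrence s(k) = s(k−2)·s(k−1): e.g. oo·cc = oocc.
So term 8 is ccooccooccccoocc·ooccccooccccooccooccccoocc.

ccooccooccccooccooccccooccccooccooccccoocc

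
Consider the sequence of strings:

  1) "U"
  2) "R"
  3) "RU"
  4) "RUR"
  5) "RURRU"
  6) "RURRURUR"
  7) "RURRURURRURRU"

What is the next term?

RURRURURRURRURURRURUR

From term 3 onward, concatenate the last term with the second-to-last: R·U = RU, RU·R = RUR, …
Continuing: RURRURURRURRU · RURRURUR gives term 8.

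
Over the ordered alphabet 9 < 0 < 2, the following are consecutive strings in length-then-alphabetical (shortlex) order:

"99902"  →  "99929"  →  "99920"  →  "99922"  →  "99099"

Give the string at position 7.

Stepping forward 2 times from 99099: 99099 → 99090, then the target.

99092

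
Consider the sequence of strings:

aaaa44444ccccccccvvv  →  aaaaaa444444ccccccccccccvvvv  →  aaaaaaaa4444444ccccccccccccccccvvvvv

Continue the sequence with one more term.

Each string has the form a^{2n} 4^{n+3} c^{4n} v^{n+1}, where the shown terms are n = 2, 3, 4.
Setting n = 5 gives 10, 8, 20, 6 characters in each block.

aaaaaaaaaa44444444ccccccccccccccccccccvvvvvv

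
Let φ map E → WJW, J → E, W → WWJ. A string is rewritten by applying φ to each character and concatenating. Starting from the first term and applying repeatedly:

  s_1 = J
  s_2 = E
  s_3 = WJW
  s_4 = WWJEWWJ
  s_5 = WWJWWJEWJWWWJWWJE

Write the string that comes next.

Replace each of the 17 characters of WWJWWJEWJWWWJWWJE in place — WWJ WWJ E WWJ WWJ E WJW WWJ E WWJ WWJ WWJ E WWJ WWJ E WJW — and concatenate.

WWJWWJEWWJWWJEWJWWWJEWWJWWJWWJEWWJWWJEWJW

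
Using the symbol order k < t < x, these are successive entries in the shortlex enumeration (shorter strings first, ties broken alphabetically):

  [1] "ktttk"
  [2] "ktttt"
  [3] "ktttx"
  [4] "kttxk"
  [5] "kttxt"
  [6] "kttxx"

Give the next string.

Find the rightmost character of kttxx below x, bump it to the next letter, and reset everything to its right to k.

ktxkk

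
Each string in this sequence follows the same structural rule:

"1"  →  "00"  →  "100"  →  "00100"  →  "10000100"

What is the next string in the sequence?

0010010000100

Each term (from the third on) is the two preceding terms concatenated in order: term 3 = 1·00 = 100.
The next term joins 00100 and 10000100.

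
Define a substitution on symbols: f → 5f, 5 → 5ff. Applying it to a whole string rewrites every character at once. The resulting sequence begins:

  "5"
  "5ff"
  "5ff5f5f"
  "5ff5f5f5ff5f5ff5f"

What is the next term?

5ff5f5f5ff5f5ff5f5ff5f5f5ff5f5ff5f5f5ff5f

Replace each of the 17 characters of 5ff5f5f5ff5f5ff5f in place — 5ff 5f 5f 5ff 5f 5ff 5f 5ff 5f 5f 5ff 5f 5ff 5f 5f 5ff 5f — and concatenate.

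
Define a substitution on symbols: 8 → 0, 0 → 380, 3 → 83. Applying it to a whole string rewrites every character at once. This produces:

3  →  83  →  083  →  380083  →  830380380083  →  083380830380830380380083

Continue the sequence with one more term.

Applying the rule to each of the 24 symbols of 083380830380830380380083 gives the pieces 380 0 83 83 0 380 0 83 380 83 0 380 0 83 380 83 0 380 83 0 380 380 0 83, which concatenate to the answer.

380083830380083380830380083380830380830380380083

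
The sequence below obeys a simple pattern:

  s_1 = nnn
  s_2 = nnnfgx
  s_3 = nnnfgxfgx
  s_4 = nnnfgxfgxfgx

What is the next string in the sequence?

Every step adds fgx to the end: s(k+1) = s(k)·fgx.
So the next term is nnnfgxfgxfgx·fgx.

nnnfgxfgxfgxfgx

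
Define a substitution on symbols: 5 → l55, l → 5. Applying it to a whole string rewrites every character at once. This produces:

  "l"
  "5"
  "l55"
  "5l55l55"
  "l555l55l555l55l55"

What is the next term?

5l55l55l555l55l555l55l55l555l55l555l55l55

Replace each of the 17 characters of l555l55l555l55l55 in place — 5 l55 l55 l55 5 l55 l55 5 l55 l55 l55 5 l55 l55 5 l55 l55 — and concatenate.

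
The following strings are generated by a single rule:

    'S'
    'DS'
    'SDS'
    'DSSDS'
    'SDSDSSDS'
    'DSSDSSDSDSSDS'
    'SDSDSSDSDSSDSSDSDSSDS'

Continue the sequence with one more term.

From term 3 onward, concatenate the second-to-last term with the last: S·DS = SDS, DS·SDS = DSSDS, …
The next term joins DSSDSSDSDSSDS and SDSDSSDSDSSDSSDSDSSDS.

DSSDSSDSDSSDSSDSDSSDSDSSDSSDSDSSDS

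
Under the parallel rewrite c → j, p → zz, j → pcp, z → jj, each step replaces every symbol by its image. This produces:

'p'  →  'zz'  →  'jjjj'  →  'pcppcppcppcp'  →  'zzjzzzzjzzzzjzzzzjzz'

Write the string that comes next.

φ(zzjzzzzjzzzzjzzzzjzz) expands symbol-by-symbol to jj jj pcp jj jj jj jj pcp jj jj jj jj pcp jj jj jj jj pcp jj jj; joining the 20 pieces gives the next term.

jjjjpcpjjjjjjjjpcpjjjjjjjjpcpjjjjjjjjpcpjjjj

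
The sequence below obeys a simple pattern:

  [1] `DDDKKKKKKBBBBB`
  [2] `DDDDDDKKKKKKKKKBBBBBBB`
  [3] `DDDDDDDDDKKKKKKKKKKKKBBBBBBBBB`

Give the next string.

DDDDDDDDDDDDKKKKKKKKKKKKKKKBBBBBBBBBBB

Term n consists of 3n D's, followed by 3n+3 K's, followed by 2n+3 B's (n = 1, 2, …).
For the next term, n = 4, so the run lengths are 12, 15, 11.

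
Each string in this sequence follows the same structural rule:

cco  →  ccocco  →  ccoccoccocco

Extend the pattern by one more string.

s(k+1) = s(k)·s(k) — each term doubles the last.
One more doubling of ccoccoccocco gives the answer.

ccoccoccoccoccoccoccocco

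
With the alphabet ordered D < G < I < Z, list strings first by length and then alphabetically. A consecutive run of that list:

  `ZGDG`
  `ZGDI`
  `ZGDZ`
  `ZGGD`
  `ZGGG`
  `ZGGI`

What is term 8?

Advancing 2 positions from ZGGI through ZGGI → ZGGZ reaches term 8.

ZGID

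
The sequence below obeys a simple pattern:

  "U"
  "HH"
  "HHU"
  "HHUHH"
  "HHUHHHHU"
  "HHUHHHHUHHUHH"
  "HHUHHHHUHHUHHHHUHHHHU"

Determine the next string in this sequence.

HHUHHHHUHHUHHHHUHHHHUHHUHHHHUHHUHH

This is a Fibonacci-style word recurrence s(k) = s(k−1)·s(k−2): e.g. HH·U = HHU.
The next term joins HHUHHHHUHHUHHHHUHHHHU and HHUHHHHUHHUHH.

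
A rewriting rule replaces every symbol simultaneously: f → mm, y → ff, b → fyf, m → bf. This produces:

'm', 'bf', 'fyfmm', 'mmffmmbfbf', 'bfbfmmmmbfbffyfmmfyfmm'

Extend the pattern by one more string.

Rewriting the 22 symbols of bfbfmmmmbfbffyfmmfyfmm one by one yields fyf mm fyf mm bf bf bf bf fyf mm fyf mm mm ff mm bf bf mm ff mm bf bf; concatenated:

fyfmmfyfmmbfbfbfbffyfmmfyfmmmmffmmbfbfmmffmmbfbf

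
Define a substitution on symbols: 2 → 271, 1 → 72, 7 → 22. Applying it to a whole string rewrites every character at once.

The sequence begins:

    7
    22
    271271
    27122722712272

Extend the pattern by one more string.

271227227127122271271227227127122271

φ(27122722712272) expands symbol-by-symbol to 271 22 72 271 271 22 271 271 22 72 271 271 22 271; joining the 14 pieces gives the next term.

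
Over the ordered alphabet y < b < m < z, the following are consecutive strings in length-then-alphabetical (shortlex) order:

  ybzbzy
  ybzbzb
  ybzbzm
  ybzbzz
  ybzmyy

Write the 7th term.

Continuing the enumeration 2 steps past ybzmyy: ybzmyy → ybzmyb → (answer).

ybzmym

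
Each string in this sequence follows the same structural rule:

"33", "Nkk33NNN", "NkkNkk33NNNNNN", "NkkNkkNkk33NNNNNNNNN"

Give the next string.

NkkNkkNkkNkk33NNNNNNNNNNNN

Every step adds Nkk to the front and NNN to the end of the previous string.
So the next term is Nkk·NkkNkkNkk33NNNNNNNNN·NNN.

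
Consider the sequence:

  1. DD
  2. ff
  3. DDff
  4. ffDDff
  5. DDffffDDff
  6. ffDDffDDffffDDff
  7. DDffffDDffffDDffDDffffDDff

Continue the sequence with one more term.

ffDDffDDffffDDffDDffffDDffffDDffDDffffDDff

Each term (from the third on) is the two preceding terms concatenated in order: term 3 = DD·ff = DDff.
The next term joins ffDDffDDffffDDff and DDffffDDffffDDffDDffffDDff.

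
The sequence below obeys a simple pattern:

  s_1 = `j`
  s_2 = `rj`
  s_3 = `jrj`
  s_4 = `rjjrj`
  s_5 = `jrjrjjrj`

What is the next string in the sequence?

This is a Fibonacci-style word recurrence s(k) = s(k−2)·s(k−1): e.g. j·rj = jrj.
Continuing: rjjrj · jrjrjjrj gives term 6.

rjjrjjrjrjjrj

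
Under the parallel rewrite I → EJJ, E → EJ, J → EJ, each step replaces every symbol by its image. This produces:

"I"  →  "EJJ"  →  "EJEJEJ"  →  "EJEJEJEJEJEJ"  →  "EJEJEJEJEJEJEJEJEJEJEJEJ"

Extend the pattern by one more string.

EJEJEJEJEJEJEJEJEJEJEJEJEJEJEJEJEJEJEJEJEJEJEJEJ

Replace each of the 24 characters of EJEJEJEJEJEJEJEJEJEJEJEJ in place — EJ EJ EJ EJ EJ EJ EJ EJ EJ EJ EJ EJ EJ EJ EJ EJ EJ EJ EJ EJ EJ EJ EJ EJ — and concatenate.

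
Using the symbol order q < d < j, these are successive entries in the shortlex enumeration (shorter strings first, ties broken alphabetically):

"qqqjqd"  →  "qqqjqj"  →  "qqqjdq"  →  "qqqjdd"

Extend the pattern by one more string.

qqqjdj

The successor of qqqjdd increments the rightmost position that isn't already j and resets every position after it to q.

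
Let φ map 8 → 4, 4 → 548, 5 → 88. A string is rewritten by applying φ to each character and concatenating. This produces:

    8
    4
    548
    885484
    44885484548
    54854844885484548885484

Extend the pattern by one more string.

8854848854845485484488548454888548444885484548

Replace each of the 23 characters of 54854844885484548885484 in place — 88 548 4 88 548 4 548 548 4 4 88 548 4 548 88 548 4 4 4 88 548 4 548 — and concatenate.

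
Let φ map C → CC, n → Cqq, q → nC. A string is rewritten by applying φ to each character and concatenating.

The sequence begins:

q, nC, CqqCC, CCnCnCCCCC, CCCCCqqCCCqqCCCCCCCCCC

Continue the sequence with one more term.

Rewriting the 22 symbols of CCCCCqqCCCqqCCCCCCCCCC one by one yields CC CC CC CC CC nC nC CC CC CC nC nC CC CC CC CC CC CC CC CC CC CC; concatenated:

CCCCCCCCCCnCnCCCCCCCnCnCCCCCCCCCCCCCCCCCCCCC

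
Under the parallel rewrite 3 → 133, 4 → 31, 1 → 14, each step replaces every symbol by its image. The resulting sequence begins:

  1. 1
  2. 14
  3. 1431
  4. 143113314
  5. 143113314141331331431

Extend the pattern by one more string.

Replace each of the 21 characters of 143113314141331331431 in place — 14 31 133 14 14 133 133 14 31 14 31 14 133 133 14 133 133 14 31 133 14 — and concatenate.

14311331414133133143114311413313314133133143113314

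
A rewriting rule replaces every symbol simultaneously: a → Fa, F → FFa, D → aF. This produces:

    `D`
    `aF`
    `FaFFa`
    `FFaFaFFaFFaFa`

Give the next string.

FFaFFaFaFFaFaFFaFFaFaFFaFFaFaFFaFa

φ(FFaFaFFaFFaFa) expands symbol-by-symbol to FFa FFa Fa FFa Fa FFa FFa Fa FFa FFa Fa FFa Fa; joining the 13 pieces gives the next term.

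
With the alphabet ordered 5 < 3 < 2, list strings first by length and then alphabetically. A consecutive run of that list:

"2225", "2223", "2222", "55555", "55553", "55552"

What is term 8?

Stepping forward 2 times from 55552: 55552 → 55535, then the target.

55533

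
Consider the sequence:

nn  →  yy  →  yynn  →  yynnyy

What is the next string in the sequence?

This is a Fibonacci-style word recurrence s(k) = s(k−1)·s(k−2): e.g. yy·nn = yynn.
The next term joins yynnyy and yynn.

yynnyyyynn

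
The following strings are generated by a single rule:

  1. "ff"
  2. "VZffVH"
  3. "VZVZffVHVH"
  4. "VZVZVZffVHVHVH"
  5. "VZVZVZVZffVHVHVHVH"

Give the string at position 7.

Each term wraps the previous one in VZ on the left and VH on the right.
From VZVZVZVZffVHVHVHVH, 2 further steps: VZVZVZVZffVHVHVHVH → VZVZVZVZVZffVHVHVHVHVH → (answer).

VZVZVZVZVZVZffVHVHVHVHVHVH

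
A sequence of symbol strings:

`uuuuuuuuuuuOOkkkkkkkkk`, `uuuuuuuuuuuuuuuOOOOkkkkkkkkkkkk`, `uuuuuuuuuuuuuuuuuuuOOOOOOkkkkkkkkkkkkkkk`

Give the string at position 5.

The n-th term is 4n+3 u's then 2n-2 O's then 3n+3 k's, where the shown terms are n = 2, 3, 4.
For term 5, n = 6, so the run lengths are 27, 10, 21.

uuuuuuuuuuuuuuuuuuuuuuuuuuuOOOOOOOOOOkkkkkkkkkkkkkkkkkkkkk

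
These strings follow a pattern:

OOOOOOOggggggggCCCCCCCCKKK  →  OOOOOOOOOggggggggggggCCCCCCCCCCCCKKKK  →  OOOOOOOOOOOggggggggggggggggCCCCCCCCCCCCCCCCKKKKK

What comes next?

OOOOOOOOOOOOOggggggggggggggggggggCCCCCCCCCCCCCCCCCCCCKKKKKK

The n-th term is 2n+3 O's then 4n g's then 4n C's then n+1 K's, where the shown terms are n = 2, 3, 4.
For the next term, n = 5, so the run lengths are 13, 20, 20, 6.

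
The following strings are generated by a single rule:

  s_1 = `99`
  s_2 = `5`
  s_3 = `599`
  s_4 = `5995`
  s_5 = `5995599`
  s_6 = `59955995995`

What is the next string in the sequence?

Each term (from the third on) is the previous term followed by the one before it: term 3 = 5·99 = 599.
So term 7 is 59955995995·5995599.

599559959955995599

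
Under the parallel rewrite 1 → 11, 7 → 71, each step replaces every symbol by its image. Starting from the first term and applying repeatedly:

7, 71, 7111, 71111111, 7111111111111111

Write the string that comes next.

Rewriting the 16 symbols of 7111111111111111 one by one yields 71 11 11 11 11 11 11 11 11 11 11 11 11 11 11 11; concatenated:

71111111111111111111111111111111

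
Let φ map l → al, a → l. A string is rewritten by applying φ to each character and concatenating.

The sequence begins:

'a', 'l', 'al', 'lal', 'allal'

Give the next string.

lalallal

Expanding allal: a→l, l→al, l→al, a→l, l→al. Concatenated: l al al l al.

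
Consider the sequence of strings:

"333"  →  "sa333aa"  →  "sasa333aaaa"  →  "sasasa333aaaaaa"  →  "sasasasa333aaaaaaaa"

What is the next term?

s(k+1) = sa·s(k)·aa, so each term gains sa as a prefix and aa as a suffix.
Applying this once more to sasasasa333aaaaaaaa:

sasasasasa333aaaaaaaaaa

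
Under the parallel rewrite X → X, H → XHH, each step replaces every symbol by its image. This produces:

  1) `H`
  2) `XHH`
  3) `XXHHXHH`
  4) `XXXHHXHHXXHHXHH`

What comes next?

Replace each of the 15 characters of XXXHHXHHXXHHXHH in place — X X X XHH XHH X XHH XHH X X XHH XHH X XHH XHH — and concatenate.

XXXXHHXHHXXHHXHHXXXHHXHHXXHHXHH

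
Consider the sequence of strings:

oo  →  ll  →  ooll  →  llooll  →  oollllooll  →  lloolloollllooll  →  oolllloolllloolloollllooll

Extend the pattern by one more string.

This is a Fibonacci-style word recurrence s(k) = s(k−2)·s(k−1): e.g. oo·ll = ooll.
Continuing: lloolloollllooll · oolllloolllloolloollllooll gives term 8.

lloolloolllloolloolllloolllloolloollllooll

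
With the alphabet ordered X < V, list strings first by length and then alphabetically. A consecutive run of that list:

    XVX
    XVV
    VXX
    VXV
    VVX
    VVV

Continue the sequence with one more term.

XXXX

VVV is the last string of length 3, so the next is the first of length 4: X repeated 4 times.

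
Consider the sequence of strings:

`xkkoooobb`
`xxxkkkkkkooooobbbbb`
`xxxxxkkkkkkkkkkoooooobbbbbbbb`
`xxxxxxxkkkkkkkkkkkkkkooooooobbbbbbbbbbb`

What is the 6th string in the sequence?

Reading off run lengths: x runs 1, 3, 5, 7; k runs 2, 6, 10, 14; o runs 4, 5, 6, 7; b runs 2, 5, 8, 11 — each is linear in n (n = 1, 2, …).
At n = 6 the blocks have lengths 11, 22, 9, 17.

xxxxxxxxxxxkkkkkkkkkkkkkkkkkkkkkkooooooooobbbbbbbbbbbbbbbbb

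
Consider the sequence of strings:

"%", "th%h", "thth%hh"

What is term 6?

ththththth%hhhhh

Each term wraps the previous one in th on the left and h on the right.
From thth%hh, 3 further steps: thth%hh → ththth%hhh → thththth%hhhh → (answer).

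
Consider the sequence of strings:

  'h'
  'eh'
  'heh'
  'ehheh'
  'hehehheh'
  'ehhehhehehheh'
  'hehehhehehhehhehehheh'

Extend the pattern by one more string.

ehhehhehehhehhehehhehehhehhehehheh

From term 3 onward, concatenate the second-to-last term with the last: h·eh = heh, eh·heh = ehheh, …
Continuing: ehhehhehehheh · hehehhehehhehhehehheh gives term 8.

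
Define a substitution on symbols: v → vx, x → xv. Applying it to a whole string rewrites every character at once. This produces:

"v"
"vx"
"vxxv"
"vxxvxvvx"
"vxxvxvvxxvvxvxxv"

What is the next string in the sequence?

Rewriting the 16 symbols of vxxvxvvxxvvxvxxv one by one yields vx xv xv vx xv vx vx xv xv vx vx xv vx xv xv vx; concatenated:

vxxvxvvxxvvxvxxvxvvxvxxvvxxvxvvx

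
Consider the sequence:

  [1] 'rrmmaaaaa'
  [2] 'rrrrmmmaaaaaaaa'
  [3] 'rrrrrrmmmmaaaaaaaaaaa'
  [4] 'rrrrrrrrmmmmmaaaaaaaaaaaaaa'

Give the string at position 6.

rrrrrrrrrrrrmmmmmmmaaaaaaaaaaaaaaaaaaaa

The n-th term is 2n r's then n+1 m's then 3n+2 a's (n = 1, 2, …).
At n = 6 the blocks have lengths 12, 7, 20.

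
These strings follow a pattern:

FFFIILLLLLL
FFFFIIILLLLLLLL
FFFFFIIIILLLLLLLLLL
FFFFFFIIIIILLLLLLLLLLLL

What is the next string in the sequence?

Term n consists of n+1 F's, followed by n I's, followed by 2n+2 L's, where the shown terms are n = 2, 3, 4, 5.
For the next term, n = 6, so the run lengths are 7, 6, 14.

FFFFFFFIIIIIILLLLLLLLLLLLLL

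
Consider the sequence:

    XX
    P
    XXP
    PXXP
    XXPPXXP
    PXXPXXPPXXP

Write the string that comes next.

From term 3 onward, concatenate the second-to-last term with the last: XX·P = XXP, P·XXP = PXXP, …
So term 7 is XXPPXXP·PXXPXXPPXXP.

XXPPXXPPXXPXXPPXXP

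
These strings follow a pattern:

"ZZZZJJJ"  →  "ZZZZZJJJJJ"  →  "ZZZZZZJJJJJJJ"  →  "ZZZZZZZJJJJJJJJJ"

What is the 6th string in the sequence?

ZZZZZZZZZJJJJJJJJJJJJJ

The n-th term is n+2 Z's then 2n-1 J's, where the shown terms are n = 2, 3, 4, 5.
Setting n = 7 gives 9, 13 characters in each block.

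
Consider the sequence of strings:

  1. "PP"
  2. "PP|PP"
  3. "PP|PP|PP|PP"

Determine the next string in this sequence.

PP|PP|PP|PP|PP|PP|PP|PP

Every step duplicates the string with '|' between the halves.
So the next term is two copies of PP|PP|PP|PP with '|' between the halves.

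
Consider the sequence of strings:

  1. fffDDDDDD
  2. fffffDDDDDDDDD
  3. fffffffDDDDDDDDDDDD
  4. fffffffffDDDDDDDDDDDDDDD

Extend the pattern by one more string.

fffffffffffDDDDDDDDDDDDDDDDDD

Reading off run lengths: f runs 3, 5, 7, 9; D runs 6, 9, 12, 15 — each is linear in n, where the shown terms are n = 2, 3, 4, 5.
At n = 6 the blocks have lengths 11, 18.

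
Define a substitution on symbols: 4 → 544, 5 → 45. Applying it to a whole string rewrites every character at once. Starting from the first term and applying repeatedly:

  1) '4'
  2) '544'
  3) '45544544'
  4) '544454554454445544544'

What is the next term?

φ(544454554454445544544) expands symbol-by-symbol to 45 544 544 544 45 544 45 45 544 544 45 544 544 544 45 45 544 544 45 544 544; joining the 21 pieces gives the next term.

4554454454445544454554454445544544544454554454445544544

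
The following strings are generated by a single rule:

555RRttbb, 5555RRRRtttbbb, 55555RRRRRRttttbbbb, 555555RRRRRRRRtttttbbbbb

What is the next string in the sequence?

5555555RRRRRRRRRRttttttbbbbbb

Each string has the form 5^{n+2} R^{2n} t^{n+1} b^{n+1} (n = 1, 2, …).
For the next term, n = 5, so the run lengths are 7, 10, 6, 6.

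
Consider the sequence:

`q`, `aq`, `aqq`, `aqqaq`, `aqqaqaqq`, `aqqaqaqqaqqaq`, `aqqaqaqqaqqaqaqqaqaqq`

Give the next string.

From term 3 onward, concatenate the last term with the second-to-last: aq·q = aqq, aqq·aq = aqqaq, …
Continuing: aqqaqaqqaqqaqaqqaqaqq · aqqaqaqqaqqaq gives term 8.

aqqaqaqqaqqaqaqqaqaqqaqqaqaqqaqqaq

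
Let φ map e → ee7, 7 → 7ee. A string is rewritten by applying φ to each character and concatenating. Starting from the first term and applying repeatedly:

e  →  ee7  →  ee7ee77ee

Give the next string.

ee7ee77eeee7ee77ee7eeee7ee7

Expanding ee7ee77ee: e→ee7, e→ee7, 7→7ee, e→ee7, e→ee7, 7→7ee, 7→7ee, e→ee7, e→ee7. Concatenated: ee7 ee7 7ee ee7 ee7 7ee 7ee ee7 ee7.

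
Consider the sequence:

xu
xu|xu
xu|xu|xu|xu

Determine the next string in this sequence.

xu|xu|xu|xu|xu|xu|xu|xu

Every step duplicates the string with '|' between the halves.
So the next term is two copies of xu|xu|xu|xu with '|' between the halves.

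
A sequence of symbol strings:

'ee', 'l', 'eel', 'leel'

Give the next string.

eelleel

From term 3 onward, concatenate the second-to-last term with the last: ee·l = eel, l·eel = leel, …
So term 5 is eel·leel.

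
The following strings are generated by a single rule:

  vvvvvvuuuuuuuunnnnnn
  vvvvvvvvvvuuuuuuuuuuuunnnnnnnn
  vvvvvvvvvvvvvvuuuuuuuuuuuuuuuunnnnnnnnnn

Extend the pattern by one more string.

vvvvvvvvvvvvvvvvvvuuuuuuuuuuuuuuuuuuuunnnnnnnnnnnn

Term n consists of 4n-2 v's, followed by 4n u's, followed by 2n+2 n's, where the shown terms are n = 2, 3, 4.
At n = 5 the blocks have lengths 18, 20, 12.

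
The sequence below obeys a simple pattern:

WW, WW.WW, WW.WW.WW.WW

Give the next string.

Every step duplicates the string with '.' between the halves.
Doubling WW.WW.WW.WW with '.' between the halves:

WW.WW.WW.WW.WW.WW.WW.WW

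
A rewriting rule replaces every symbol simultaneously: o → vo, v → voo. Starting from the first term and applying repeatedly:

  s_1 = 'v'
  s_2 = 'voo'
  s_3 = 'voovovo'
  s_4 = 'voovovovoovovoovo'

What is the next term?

Replace each of the 17 characters of voovovovoovovoovo in place — voo vo vo voo vo voo vo voo vo vo voo vo voo vo vo voo vo — and concatenate.

voovovovoovovoovovoovovovoovovoovovovoovo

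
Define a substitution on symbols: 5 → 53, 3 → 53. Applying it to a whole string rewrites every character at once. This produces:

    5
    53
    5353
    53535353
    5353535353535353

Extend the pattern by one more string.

Rewriting the 16 symbols of 5353535353535353 one by one yields 53 53 53 53 53 53 53 53 53 53 53 53 53 53 53 53; concatenated:

53535353535353535353535353535353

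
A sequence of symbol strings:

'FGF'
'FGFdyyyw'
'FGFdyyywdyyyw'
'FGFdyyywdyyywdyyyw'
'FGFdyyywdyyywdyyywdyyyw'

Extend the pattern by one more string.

Each term is the previous one with dyyyw appended.
One more step from FGFdyyywdyyywdyyywdyyyw gives the answer.

FGFdyyywdyyywdyyywdyyywdyyyw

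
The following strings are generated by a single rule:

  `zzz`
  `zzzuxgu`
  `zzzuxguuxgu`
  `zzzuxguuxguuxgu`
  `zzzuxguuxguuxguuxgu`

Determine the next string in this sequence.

zzzuxguuxguuxguuxguuxgu

Each term is the previous one with uxgu appended.
One more step from zzzuxguuxguuxguuxgu gives the answer.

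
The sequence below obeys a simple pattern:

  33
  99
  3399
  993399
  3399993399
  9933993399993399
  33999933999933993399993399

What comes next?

993399339999339933999933999933993399993399

This is a Fibonacci-style word recurrence s(k) = s(k−2)·s(k−1): e.g. 33·99 = 3399.
The next term joins 9933993399993399 and 33999933999933993399993399.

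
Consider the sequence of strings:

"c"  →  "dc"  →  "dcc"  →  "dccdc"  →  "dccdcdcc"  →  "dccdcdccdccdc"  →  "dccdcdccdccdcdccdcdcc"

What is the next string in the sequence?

This is a Fibonacci-style word recurrence s(k) = s(k−1)·s(k−2): e.g. dc·c = dcc.
So term 8 is dccdcdccdccdcdccdcdcc·dccdcdccdccdc.

dccdcdccdccdcdccdcdccdccdcdccdccdc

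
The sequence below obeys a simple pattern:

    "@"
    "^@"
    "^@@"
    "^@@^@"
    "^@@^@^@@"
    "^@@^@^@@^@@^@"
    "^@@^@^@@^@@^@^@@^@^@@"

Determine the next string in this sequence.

^@@^@^@@^@@^@^@@^@^@@^@@^@^@@^@@^@

This is a Fibonacci-style word recurrence s(k) = s(k−1)·s(k−2): e.g. ^@·@ = ^@@.
Continuing: ^@@^@^@@^@@^@^@@^@^@@ · ^@@^@^@@^@@^@ gives term 8.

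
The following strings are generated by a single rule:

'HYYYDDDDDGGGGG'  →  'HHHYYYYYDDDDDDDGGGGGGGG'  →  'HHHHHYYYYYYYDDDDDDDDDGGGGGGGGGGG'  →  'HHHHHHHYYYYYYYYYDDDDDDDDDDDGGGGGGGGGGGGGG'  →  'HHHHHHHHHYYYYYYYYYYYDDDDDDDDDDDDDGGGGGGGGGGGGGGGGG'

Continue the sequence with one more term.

Reading off run lengths: H runs 1, 3, 5, 7, 9; Y runs 3, 5, 7, 9, 11; D runs 5, 7, 9, 11, 13; G runs 5, 8, 11, 14, 17 — each is linear in n (n = 1, 2, …).
At n = 6 the blocks have lengths 11, 13, 15, 20.

HHHHHHHHHHHYYYYYYYYYYYYYDDDDDDDDDDDDDDDGGGGGGGGGGGGGGGGGGGG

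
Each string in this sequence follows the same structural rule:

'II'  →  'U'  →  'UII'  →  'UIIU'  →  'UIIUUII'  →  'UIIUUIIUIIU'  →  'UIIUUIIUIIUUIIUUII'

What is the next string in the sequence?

Each term (from the third on) is the previous term followed by the one before it: term 3 = U·II = UII.
The next term joins UIIUUIIUIIUUIIUUII and UIIUUIIUIIU.

UIIUUIIUIIUUIIUUIIUIIUUIIUIIU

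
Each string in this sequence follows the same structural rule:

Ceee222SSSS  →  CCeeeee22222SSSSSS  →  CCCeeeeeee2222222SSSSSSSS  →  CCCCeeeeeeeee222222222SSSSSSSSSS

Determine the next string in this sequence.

CCCCCeeeeeeeeeee22222222222SSSSSSSSSSSS

Term n consists of n C's, followed by 2n+1 e's, followed by 2n+1 2's, followed by 2n+2 S's (n = 1, 2, …).
At n = 5 the blocks have lengths 5, 11, 11, 12.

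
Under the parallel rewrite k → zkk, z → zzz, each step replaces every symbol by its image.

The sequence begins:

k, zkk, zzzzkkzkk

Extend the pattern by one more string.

zzzzzzzzzzzzzkkzkkzzzzkkzkk

Rewriting each symbol of zzzzkkzkk: z→zzz, z→zzz, z→zzz, z→zzz, k→zkk, k→zkk, z→zzz, k→zkk, k→zkk, which concatenates to zzz zzz zzz zzz zkk zkk zzz zkk zkk.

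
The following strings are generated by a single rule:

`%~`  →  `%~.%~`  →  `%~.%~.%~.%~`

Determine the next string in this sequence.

%~.%~.%~.%~.%~.%~.%~.%~

Each string is two copies of the previous one joined by '.'.
One more doubling of %~.%~.%~.%~ gives the answer.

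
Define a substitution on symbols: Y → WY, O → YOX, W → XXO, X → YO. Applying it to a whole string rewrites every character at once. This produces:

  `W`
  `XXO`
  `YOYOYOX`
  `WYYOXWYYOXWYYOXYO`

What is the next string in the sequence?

Replace each of the 17 characters of WYYOXWYYOXWYYOXYO in place — XXO WY WY YOX YO XXO WY WY YOX YO XXO WY WY YOX YO WY YOX — and concatenate.

XXOWYWYYOXYOXXOWYWYYOXYOXXOWYWYYOXYOWYYOX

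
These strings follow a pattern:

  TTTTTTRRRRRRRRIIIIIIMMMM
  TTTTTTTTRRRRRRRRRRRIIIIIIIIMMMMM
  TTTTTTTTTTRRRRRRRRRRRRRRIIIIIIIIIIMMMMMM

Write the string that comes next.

Each string has the form T^{2n} R^{3n-1} I^{2n} M^{n+1}, where the shown terms are n = 3, 4, 5.
At n = 6 the blocks have lengths 12, 17, 12, 7.

TTTTTTTTTTTTRRRRRRRRRRRRRRRRRIIIIIIIIIIIIMMMMMMM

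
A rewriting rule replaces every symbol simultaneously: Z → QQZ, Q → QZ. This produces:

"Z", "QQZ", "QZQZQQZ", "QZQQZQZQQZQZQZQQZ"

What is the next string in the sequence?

Rewriting the 17 symbols of QZQQZQZQQZQZQZQQZ one by one yields QZ QQZ QZ QZ QQZ QZ QQZ QZ QZ QQZ QZ QQZ QZ QQZ QZ QZ QQZ; concatenated:

QZQQZQZQZQQZQZQQZQZQZQQZQZQQZQZQQZQZQZQQZ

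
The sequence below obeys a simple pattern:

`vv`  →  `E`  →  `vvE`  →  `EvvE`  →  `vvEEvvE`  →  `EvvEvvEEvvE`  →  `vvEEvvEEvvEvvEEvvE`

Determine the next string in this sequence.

Each term (from the third on) is the two preceding terms concatenated in order: term 3 = vv·E = vvE.
Continuing: EvvEvvEEvvE · vvEEvvEEvvEvvEEvvE gives term 8.

EvvEvvEEvvEvvEEvvEEvvEvvEEvvE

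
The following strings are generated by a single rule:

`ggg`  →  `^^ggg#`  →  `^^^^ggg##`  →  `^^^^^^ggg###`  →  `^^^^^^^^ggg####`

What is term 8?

^^^^^^^^^^^^^^ggg#######

s(k+1) = ^^·s(k)·#, so each term gains ^^ as a prefix and # as a suffix.
From ^^^^^^^^ggg####, 3 further steps: ^^^^^^^^ggg#### → ^^^^^^^^^^ggg##### → ^^^^^^^^^^^^ggg###### → (answer).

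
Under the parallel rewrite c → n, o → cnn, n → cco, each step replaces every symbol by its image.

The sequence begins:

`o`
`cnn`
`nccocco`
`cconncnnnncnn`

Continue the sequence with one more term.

φ(cconncnnnncnn) expands symbol-by-symbol to n n cnn cco cco n cco cco cco cco n cco cco; joining the 13 pieces gives the next term.

nncnnccocconccoccoccocconccocco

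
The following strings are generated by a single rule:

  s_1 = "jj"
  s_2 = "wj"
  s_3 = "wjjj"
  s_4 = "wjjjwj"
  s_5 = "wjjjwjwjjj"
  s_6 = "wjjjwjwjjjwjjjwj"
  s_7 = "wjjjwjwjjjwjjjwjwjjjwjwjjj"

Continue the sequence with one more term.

wjjjwjwjjjwjjjwjwjjjwjwjjjwjjjwjwjjjwjjjwj

This is a Fibonacci-style word recurrence s(k) = s(k−1)·s(k−2): e.g. wj·jj = wjjj.
So term 8 is wjjjwjwjjjwjjjwjwjjjwjwjjj·wjjjwjwjjjwjjjwj.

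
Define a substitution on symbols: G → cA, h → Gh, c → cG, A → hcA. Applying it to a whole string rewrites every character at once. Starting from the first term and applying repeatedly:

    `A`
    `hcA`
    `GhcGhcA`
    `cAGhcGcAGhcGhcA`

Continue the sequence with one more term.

cGhcAcAGhcGcAcGhcAcAGhcGcAGhcGhcA

φ(cAGhcGcAGhcGhcA) expands symbol-by-symbol to cG hcA cA Gh cG cA cG hcA cA Gh cG cA Gh cG hcA; joining the 15 pieces gives the next term.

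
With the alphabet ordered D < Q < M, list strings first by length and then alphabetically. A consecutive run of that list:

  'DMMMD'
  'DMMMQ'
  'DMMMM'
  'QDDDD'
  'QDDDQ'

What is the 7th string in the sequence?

Stepping forward 2 times from QDDDQ: QDDDQ → QDDDM, then the target.

QDDQD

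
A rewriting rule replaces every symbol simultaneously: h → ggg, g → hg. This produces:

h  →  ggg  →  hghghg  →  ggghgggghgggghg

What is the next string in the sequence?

hghghgggghghghghgggghghghghgggghg

Replace each of the 15 characters of ggghgggghgggghg in place — hg hg hg ggg hg hg hg hg ggg hg hg hg hg ggg hg — and concatenate.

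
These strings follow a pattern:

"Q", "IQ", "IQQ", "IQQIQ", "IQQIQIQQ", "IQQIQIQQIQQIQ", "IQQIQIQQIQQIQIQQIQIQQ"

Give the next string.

From term 3 onward, concatenate the last term with the second-to-last: IQ·Q = IQQ, IQQ·IQ = IQQIQ, …
Continuing: IQQIQIQQIQQIQIQQIQIQQ · IQQIQIQQIQQIQ gives term 8.

IQQIQIQQIQQIQIQQIQIQQIQQIQIQQIQQIQ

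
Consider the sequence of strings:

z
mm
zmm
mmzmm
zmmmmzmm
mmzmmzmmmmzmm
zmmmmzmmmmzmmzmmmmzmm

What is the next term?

mmzmmzmmmmzmmzmmmmzmmmmzmmzmmmmzmm

This is a Fibonacci-style word recurrence s(k) = s(k−2)·s(k−1): e.g. z·mm = zmm.
So term 8 is mmzmmzmmmmzmm·zmmmmzmmmmzmmzmmmmzmm.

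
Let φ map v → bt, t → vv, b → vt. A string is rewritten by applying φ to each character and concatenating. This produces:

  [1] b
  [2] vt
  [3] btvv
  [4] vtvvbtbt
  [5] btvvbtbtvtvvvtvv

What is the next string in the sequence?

Rewriting the 16 symbols of btvvbtbtvtvvvtvv one by one yields vt vv bt bt vt vv vt vv bt vv bt bt bt vv bt bt; concatenated:

vtvvbtbtvtvvvtvvbtvvbtbtbtvvbtbt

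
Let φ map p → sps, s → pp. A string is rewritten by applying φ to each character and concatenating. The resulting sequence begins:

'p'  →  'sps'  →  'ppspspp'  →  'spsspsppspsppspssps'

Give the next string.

ppspsppppspsppspsspsppspsppspsspsppspsppppspspp

Replace each of the 19 characters of spsspsppspsppspssps in place — pp sps pp pp sps pp sps sps pp sps pp sps sps pp sps pp pp sps pp — and concatenate.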